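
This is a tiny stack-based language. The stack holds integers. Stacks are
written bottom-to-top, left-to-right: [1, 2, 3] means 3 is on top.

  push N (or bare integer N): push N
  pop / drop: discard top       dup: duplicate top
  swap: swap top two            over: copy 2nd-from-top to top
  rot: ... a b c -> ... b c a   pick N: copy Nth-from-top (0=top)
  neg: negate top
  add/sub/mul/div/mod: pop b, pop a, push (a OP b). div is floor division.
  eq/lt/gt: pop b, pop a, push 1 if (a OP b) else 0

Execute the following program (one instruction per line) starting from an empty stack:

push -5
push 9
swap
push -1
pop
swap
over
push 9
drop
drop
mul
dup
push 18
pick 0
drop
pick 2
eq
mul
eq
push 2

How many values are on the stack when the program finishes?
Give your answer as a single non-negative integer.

Answer: 2

Derivation:
After 'push -5': stack = [-5] (depth 1)
After 'push 9': stack = [-5, 9] (depth 2)
After 'swap': stack = [9, -5] (depth 2)
After 'push -1': stack = [9, -5, -1] (depth 3)
After 'pop': stack = [9, -5] (depth 2)
After 'swap': stack = [-5, 9] (depth 2)
After 'over': stack = [-5, 9, -5] (depth 3)
After 'push 9': stack = [-5, 9, -5, 9] (depth 4)
After 'drop': stack = [-5, 9, -5] (depth 3)
After 'drop': stack = [-5, 9] (depth 2)
After 'mul': stack = [-45] (depth 1)
After 'dup': stack = [-45, -45] (depth 2)
After 'push 18': stack = [-45, -45, 18] (depth 3)
After 'pick 0': stack = [-45, -45, 18, 18] (depth 4)
After 'drop': stack = [-45, -45, 18] (depth 3)
After 'pick 2': stack = [-45, -45, 18, -45] (depth 4)
After 'eq': stack = [-45, -45, 0] (depth 3)
After 'mul': stack = [-45, 0] (depth 2)
After 'eq': stack = [0] (depth 1)
After 'push 2': stack = [0, 2] (depth 2)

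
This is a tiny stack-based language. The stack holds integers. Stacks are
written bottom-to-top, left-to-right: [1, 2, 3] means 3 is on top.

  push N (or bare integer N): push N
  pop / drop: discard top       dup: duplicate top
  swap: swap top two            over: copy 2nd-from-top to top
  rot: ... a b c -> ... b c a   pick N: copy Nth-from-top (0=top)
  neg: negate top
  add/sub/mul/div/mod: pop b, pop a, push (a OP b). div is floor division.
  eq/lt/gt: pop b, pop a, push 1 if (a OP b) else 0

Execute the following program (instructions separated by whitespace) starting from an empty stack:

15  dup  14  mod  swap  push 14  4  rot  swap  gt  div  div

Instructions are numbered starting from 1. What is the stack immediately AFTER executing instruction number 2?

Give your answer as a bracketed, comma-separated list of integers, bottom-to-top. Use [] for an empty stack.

Step 1 ('15'): [15]
Step 2 ('dup'): [15, 15]

Answer: [15, 15]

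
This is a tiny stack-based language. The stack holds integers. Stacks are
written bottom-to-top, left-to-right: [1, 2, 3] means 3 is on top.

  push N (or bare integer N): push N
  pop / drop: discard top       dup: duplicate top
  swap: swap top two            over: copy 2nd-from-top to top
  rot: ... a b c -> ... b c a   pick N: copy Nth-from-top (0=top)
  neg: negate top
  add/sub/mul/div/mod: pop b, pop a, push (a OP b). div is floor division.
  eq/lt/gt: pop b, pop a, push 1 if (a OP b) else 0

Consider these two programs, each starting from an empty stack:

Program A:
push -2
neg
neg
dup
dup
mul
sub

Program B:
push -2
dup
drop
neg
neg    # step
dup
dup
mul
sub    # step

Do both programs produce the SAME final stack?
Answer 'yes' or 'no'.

Program A trace:
  After 'push -2': [-2]
  After 'neg': [2]
  After 'neg': [-2]
  After 'dup': [-2, -2]
  After 'dup': [-2, -2, -2]
  After 'mul': [-2, 4]
  After 'sub': [-6]
Program A final stack: [-6]

Program B trace:
  After 'push -2': [-2]
  After 'dup': [-2, -2]
  After 'drop': [-2]
  After 'neg': [2]
  After 'neg': [-2]
  After 'dup': [-2, -2]
  After 'dup': [-2, -2, -2]
  After 'mul': [-2, 4]
  After 'sub': [-6]
Program B final stack: [-6]
Same: yes

Answer: yes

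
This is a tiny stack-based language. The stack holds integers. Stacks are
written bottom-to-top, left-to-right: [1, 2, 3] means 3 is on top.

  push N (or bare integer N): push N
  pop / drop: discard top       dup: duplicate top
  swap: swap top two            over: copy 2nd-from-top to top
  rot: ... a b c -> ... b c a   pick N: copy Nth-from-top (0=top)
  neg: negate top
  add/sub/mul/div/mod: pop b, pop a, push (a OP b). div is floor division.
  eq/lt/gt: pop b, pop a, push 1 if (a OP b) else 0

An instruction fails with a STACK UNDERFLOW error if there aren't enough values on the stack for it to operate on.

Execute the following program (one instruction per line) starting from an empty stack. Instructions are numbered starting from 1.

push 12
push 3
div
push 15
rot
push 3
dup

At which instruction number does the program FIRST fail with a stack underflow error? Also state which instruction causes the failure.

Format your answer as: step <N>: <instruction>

Step 1 ('push 12'): stack = [12], depth = 1
Step 2 ('push 3'): stack = [12, 3], depth = 2
Step 3 ('div'): stack = [4], depth = 1
Step 4 ('push 15'): stack = [4, 15], depth = 2
Step 5 ('rot'): needs 3 value(s) but depth is 2 — STACK UNDERFLOW

Answer: step 5: rot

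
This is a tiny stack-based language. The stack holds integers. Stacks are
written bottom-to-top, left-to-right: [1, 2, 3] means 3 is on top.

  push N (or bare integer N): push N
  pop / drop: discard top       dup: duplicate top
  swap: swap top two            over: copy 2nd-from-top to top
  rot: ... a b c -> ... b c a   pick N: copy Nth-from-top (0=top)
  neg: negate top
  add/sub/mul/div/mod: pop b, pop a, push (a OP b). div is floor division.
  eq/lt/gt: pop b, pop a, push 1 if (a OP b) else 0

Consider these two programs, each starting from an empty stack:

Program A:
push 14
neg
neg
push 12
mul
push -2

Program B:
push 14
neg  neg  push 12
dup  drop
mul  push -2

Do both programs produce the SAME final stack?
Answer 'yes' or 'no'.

Answer: yes

Derivation:
Program A trace:
  After 'push 14': [14]
  After 'neg': [-14]
  After 'neg': [14]
  After 'push 12': [14, 12]
  After 'mul': [168]
  After 'push -2': [168, -2]
Program A final stack: [168, -2]

Program B trace:
  After 'push 14': [14]
  After 'neg': [-14]
  After 'neg': [14]
  After 'push 12': [14, 12]
  After 'dup': [14, 12, 12]
  After 'drop': [14, 12]
  After 'mul': [168]
  After 'push -2': [168, -2]
Program B final stack: [168, -2]
Same: yes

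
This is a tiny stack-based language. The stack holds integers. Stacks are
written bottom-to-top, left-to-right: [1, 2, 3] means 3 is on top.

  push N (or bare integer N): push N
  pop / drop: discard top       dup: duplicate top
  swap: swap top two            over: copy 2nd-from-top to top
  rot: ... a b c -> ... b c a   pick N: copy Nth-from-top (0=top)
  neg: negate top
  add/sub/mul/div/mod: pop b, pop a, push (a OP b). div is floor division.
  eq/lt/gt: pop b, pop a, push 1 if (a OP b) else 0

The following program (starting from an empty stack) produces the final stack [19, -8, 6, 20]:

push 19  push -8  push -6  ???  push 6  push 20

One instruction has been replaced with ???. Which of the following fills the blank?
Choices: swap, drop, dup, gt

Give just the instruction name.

Stack before ???: [19, -8, -6]
Stack after ???:  [19, -8]
Checking each choice:
  swap: produces [19, -6, -8, 6, 20]
  drop: MATCH
  dup: produces [19, -8, -6, -6, 6, 20]
  gt: produces [19, 0, 6, 20]


Answer: drop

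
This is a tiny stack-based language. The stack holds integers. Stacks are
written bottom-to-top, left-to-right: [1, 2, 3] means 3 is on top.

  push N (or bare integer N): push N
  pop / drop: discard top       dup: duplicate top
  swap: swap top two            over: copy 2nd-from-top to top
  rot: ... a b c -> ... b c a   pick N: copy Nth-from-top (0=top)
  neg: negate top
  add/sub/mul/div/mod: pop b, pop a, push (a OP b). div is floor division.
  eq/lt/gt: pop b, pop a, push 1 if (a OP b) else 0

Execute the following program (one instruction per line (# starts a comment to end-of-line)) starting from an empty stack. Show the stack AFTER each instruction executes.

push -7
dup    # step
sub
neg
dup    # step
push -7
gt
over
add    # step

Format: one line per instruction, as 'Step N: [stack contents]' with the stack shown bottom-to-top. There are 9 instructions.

Step 1: [-7]
Step 2: [-7, -7]
Step 3: [0]
Step 4: [0]
Step 5: [0, 0]
Step 6: [0, 0, -7]
Step 7: [0, 1]
Step 8: [0, 1, 0]
Step 9: [0, 1]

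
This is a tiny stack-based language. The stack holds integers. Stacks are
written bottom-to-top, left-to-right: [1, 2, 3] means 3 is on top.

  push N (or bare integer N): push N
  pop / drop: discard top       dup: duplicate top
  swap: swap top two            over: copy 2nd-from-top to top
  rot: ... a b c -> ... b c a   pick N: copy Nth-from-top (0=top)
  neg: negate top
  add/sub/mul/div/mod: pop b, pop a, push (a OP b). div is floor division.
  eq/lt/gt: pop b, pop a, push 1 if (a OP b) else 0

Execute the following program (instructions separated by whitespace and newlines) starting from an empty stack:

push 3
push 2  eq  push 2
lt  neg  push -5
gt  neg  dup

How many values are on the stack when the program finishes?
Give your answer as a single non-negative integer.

Answer: 2

Derivation:
After 'push 3': stack = [3] (depth 1)
After 'push 2': stack = [3, 2] (depth 2)
After 'eq': stack = [0] (depth 1)
After 'push 2': stack = [0, 2] (depth 2)
After 'lt': stack = [1] (depth 1)
After 'neg': stack = [-1] (depth 1)
After 'push -5': stack = [-1, -5] (depth 2)
After 'gt': stack = [1] (depth 1)
After 'neg': stack = [-1] (depth 1)
After 'dup': stack = [-1, -1] (depth 2)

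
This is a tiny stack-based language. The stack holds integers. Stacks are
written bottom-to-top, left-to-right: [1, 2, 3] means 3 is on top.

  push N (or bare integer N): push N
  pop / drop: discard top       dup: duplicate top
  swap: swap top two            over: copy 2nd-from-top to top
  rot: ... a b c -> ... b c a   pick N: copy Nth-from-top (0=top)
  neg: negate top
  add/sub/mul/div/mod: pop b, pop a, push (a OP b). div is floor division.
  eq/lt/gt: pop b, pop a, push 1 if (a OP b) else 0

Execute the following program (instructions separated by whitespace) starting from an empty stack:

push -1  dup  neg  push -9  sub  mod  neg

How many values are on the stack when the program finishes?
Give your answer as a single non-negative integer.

Answer: 1

Derivation:
After 'push -1': stack = [-1] (depth 1)
After 'dup': stack = [-1, -1] (depth 2)
After 'neg': stack = [-1, 1] (depth 2)
After 'push -9': stack = [-1, 1, -9] (depth 3)
After 'sub': stack = [-1, 10] (depth 2)
After 'mod': stack = [9] (depth 1)
After 'neg': stack = [-9] (depth 1)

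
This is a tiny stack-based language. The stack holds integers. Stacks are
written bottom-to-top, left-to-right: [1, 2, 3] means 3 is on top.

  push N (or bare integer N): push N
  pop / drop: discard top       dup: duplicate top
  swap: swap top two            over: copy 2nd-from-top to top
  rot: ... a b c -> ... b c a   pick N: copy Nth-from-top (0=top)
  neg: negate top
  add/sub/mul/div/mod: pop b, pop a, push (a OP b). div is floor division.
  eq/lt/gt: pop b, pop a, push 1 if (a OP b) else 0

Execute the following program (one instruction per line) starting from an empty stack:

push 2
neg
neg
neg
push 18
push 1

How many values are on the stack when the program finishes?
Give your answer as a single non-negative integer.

After 'push 2': stack = [2] (depth 1)
After 'neg': stack = [-2] (depth 1)
After 'neg': stack = [2] (depth 1)
After 'neg': stack = [-2] (depth 1)
After 'push 18': stack = [-2, 18] (depth 2)
After 'push 1': stack = [-2, 18, 1] (depth 3)

Answer: 3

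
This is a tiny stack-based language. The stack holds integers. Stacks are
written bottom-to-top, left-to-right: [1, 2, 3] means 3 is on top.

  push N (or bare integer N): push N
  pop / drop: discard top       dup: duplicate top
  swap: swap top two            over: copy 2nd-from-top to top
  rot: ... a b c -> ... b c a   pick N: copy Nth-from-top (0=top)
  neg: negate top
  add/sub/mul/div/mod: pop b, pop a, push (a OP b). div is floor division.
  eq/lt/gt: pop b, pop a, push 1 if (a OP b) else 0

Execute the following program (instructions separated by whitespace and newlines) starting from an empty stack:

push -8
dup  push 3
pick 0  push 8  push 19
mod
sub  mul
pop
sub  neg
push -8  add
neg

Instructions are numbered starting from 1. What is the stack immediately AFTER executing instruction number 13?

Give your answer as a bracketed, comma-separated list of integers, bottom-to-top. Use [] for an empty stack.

Answer: [0, -8]

Derivation:
Step 1 ('push -8'): [-8]
Step 2 ('dup'): [-8, -8]
Step 3 ('push 3'): [-8, -8, 3]
Step 4 ('pick 0'): [-8, -8, 3, 3]
Step 5 ('push 8'): [-8, -8, 3, 3, 8]
Step 6 ('push 19'): [-8, -8, 3, 3, 8, 19]
Step 7 ('mod'): [-8, -8, 3, 3, 8]
Step 8 ('sub'): [-8, -8, 3, -5]
Step 9 ('mul'): [-8, -8, -15]
Step 10 ('pop'): [-8, -8]
Step 11 ('sub'): [0]
Step 12 ('neg'): [0]
Step 13 ('push -8'): [0, -8]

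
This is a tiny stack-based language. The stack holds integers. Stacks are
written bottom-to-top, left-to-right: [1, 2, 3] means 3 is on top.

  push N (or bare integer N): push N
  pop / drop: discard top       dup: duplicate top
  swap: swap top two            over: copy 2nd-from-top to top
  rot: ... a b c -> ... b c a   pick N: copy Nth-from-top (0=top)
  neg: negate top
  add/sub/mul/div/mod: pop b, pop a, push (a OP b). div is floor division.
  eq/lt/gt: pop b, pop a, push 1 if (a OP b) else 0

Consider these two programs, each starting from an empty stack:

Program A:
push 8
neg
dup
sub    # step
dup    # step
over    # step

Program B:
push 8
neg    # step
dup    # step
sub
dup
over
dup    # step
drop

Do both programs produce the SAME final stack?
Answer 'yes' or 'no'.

Program A trace:
  After 'push 8': [8]
  After 'neg': [-8]
  After 'dup': [-8, -8]
  After 'sub': [0]
  After 'dup': [0, 0]
  After 'over': [0, 0, 0]
Program A final stack: [0, 0, 0]

Program B trace:
  After 'push 8': [8]
  After 'neg': [-8]
  After 'dup': [-8, -8]
  After 'sub': [0]
  After 'dup': [0, 0]
  After 'over': [0, 0, 0]
  After 'dup': [0, 0, 0, 0]
  After 'drop': [0, 0, 0]
Program B final stack: [0, 0, 0]
Same: yes

Answer: yes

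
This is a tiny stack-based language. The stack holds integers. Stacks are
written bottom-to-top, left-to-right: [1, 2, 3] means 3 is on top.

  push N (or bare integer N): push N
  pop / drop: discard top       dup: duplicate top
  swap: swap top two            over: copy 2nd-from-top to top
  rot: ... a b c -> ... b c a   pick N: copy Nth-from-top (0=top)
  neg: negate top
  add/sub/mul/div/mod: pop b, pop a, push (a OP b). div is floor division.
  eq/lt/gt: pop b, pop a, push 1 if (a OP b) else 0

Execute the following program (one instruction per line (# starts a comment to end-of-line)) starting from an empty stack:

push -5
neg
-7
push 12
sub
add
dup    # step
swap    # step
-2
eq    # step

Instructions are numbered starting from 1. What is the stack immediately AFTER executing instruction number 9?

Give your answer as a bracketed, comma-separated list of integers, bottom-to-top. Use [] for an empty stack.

Answer: [-14, -14, -2]

Derivation:
Step 1 ('push -5'): [-5]
Step 2 ('neg'): [5]
Step 3 ('-7'): [5, -7]
Step 4 ('push 12'): [5, -7, 12]
Step 5 ('sub'): [5, -19]
Step 6 ('add'): [-14]
Step 7 ('dup'): [-14, -14]
Step 8 ('swap'): [-14, -14]
Step 9 ('-2'): [-14, -14, -2]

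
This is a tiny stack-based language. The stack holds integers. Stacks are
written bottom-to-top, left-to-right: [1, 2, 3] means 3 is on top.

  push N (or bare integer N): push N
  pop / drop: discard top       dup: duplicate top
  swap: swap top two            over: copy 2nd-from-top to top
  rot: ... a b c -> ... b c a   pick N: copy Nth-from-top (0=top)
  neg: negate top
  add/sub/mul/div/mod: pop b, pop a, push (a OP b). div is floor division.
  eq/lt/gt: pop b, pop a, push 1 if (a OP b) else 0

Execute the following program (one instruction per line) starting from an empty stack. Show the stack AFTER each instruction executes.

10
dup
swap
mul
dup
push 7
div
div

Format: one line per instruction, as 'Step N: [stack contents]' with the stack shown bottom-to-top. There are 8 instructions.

Step 1: [10]
Step 2: [10, 10]
Step 3: [10, 10]
Step 4: [100]
Step 5: [100, 100]
Step 6: [100, 100, 7]
Step 7: [100, 14]
Step 8: [7]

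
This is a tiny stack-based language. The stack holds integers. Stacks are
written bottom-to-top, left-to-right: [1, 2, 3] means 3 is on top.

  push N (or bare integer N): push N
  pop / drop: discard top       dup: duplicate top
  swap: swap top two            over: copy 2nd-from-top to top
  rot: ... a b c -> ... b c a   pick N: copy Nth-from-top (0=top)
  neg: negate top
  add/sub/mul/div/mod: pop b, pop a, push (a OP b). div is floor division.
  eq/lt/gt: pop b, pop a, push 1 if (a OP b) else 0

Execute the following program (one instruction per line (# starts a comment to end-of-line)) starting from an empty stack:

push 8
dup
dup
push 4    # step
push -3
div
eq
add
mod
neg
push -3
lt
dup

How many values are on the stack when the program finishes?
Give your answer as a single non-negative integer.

Answer: 2

Derivation:
After 'push 8': stack = [8] (depth 1)
After 'dup': stack = [8, 8] (depth 2)
After 'dup': stack = [8, 8, 8] (depth 3)
After 'push 4': stack = [8, 8, 8, 4] (depth 4)
After 'push -3': stack = [8, 8, 8, 4, -3] (depth 5)
After 'div': stack = [8, 8, 8, -2] (depth 4)
After 'eq': stack = [8, 8, 0] (depth 3)
After 'add': stack = [8, 8] (depth 2)
After 'mod': stack = [0] (depth 1)
After 'neg': stack = [0] (depth 1)
After 'push -3': stack = [0, -3] (depth 2)
After 'lt': stack = [0] (depth 1)
After 'dup': stack = [0, 0] (depth 2)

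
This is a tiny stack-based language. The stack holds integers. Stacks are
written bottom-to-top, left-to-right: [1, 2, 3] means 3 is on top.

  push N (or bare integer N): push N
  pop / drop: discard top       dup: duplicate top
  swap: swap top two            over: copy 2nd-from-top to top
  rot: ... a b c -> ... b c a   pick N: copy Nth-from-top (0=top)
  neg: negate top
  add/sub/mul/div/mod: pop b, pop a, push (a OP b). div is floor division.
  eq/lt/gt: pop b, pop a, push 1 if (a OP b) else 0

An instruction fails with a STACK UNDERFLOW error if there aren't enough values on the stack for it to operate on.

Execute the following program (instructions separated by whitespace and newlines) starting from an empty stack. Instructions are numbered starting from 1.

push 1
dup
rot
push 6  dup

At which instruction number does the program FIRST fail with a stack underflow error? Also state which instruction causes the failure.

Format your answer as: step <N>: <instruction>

Answer: step 3: rot

Derivation:
Step 1 ('push 1'): stack = [1], depth = 1
Step 2 ('dup'): stack = [1, 1], depth = 2
Step 3 ('rot'): needs 3 value(s) but depth is 2 — STACK UNDERFLOW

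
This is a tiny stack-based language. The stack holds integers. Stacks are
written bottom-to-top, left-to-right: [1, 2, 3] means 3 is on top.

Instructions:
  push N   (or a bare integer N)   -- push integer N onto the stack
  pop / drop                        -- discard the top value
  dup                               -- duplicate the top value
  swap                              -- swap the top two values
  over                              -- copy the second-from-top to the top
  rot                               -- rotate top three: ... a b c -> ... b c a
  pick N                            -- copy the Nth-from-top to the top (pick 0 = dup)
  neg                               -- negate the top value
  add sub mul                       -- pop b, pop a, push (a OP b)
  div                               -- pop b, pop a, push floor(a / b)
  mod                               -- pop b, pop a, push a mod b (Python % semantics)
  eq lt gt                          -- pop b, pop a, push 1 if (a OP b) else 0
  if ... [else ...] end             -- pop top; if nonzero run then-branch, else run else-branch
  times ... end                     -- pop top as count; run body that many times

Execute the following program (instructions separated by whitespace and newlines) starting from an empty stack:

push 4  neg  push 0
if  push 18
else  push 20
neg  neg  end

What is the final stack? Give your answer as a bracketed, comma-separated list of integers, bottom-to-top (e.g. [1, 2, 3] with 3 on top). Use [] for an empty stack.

Answer: [-4, 20]

Derivation:
After 'push 4': [4]
After 'neg': [-4]
After 'push 0': [-4, 0]
After 'if': [-4]
After 'push 20': [-4, 20]
After 'neg': [-4, -20]
After 'neg': [-4, 20]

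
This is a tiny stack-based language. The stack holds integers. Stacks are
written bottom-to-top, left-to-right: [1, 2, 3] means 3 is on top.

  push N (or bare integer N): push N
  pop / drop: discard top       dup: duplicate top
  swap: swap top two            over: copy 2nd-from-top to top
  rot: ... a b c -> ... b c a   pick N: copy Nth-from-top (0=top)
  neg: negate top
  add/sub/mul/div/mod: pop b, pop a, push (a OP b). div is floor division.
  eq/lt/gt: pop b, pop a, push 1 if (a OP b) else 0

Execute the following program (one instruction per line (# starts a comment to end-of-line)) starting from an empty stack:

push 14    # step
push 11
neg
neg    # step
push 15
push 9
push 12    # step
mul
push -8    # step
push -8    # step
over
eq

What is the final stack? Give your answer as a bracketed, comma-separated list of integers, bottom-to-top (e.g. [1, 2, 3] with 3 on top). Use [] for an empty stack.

Answer: [14, 11, 15, 108, -8, 1]

Derivation:
After 'push 14': [14]
After 'push 11': [14, 11]
After 'neg': [14, -11]
After 'neg': [14, 11]
After 'push 15': [14, 11, 15]
After 'push 9': [14, 11, 15, 9]
After 'push 12': [14, 11, 15, 9, 12]
After 'mul': [14, 11, 15, 108]
After 'push -8': [14, 11, 15, 108, -8]
After 'push -8': [14, 11, 15, 108, -8, -8]
After 'over': [14, 11, 15, 108, -8, -8, -8]
After 'eq': [14, 11, 15, 108, -8, 1]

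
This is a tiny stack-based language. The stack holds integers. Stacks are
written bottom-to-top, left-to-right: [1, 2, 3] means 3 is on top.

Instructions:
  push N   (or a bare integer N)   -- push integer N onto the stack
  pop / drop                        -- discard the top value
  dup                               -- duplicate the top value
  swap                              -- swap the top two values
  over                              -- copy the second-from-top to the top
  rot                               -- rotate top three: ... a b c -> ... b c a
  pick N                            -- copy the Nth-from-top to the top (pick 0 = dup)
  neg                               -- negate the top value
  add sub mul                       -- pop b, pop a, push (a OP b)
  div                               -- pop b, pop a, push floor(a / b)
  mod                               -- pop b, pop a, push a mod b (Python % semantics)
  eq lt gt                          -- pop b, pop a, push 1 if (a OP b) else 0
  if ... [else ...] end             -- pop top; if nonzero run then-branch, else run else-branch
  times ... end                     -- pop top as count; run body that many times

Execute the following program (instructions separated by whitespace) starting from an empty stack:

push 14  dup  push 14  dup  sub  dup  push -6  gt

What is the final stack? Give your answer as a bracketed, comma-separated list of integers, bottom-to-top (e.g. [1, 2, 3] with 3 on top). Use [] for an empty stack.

Answer: [14, 14, 0, 1]

Derivation:
After 'push 14': [14]
After 'dup': [14, 14]
After 'push 14': [14, 14, 14]
After 'dup': [14, 14, 14, 14]
After 'sub': [14, 14, 0]
After 'dup': [14, 14, 0, 0]
After 'push -6': [14, 14, 0, 0, -6]
After 'gt': [14, 14, 0, 1]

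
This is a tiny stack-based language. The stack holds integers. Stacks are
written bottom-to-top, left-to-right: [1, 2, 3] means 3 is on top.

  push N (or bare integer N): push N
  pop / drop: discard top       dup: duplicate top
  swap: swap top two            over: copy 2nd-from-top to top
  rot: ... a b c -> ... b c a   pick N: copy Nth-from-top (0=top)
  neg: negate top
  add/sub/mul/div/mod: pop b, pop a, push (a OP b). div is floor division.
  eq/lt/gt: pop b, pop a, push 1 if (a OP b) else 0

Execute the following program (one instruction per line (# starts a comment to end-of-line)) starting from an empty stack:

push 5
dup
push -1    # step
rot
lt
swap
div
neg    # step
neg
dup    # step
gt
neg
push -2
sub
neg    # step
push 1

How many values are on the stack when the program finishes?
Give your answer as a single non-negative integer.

Answer: 2

Derivation:
After 'push 5': stack = [5] (depth 1)
After 'dup': stack = [5, 5] (depth 2)
After 'push -1': stack = [5, 5, -1] (depth 3)
After 'rot': stack = [5, -1, 5] (depth 3)
After 'lt': stack = [5, 1] (depth 2)
After 'swap': stack = [1, 5] (depth 2)
After 'div': stack = [0] (depth 1)
After 'neg': stack = [0] (depth 1)
After 'neg': stack = [0] (depth 1)
After 'dup': stack = [0, 0] (depth 2)
After 'gt': stack = [0] (depth 1)
After 'neg': stack = [0] (depth 1)
After 'push -2': stack = [0, -2] (depth 2)
After 'sub': stack = [2] (depth 1)
After 'neg': stack = [-2] (depth 1)
After 'push 1': stack = [-2, 1] (depth 2)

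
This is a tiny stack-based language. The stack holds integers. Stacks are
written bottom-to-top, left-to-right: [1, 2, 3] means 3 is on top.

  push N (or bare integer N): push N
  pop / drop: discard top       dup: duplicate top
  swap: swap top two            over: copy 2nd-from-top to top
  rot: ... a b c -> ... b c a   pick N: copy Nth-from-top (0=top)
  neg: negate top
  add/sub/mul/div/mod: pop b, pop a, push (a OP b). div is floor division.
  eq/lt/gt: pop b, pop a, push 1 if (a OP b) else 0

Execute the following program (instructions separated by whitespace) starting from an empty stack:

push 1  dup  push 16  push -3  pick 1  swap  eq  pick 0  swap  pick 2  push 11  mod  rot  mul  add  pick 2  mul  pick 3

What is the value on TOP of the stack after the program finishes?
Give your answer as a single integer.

After 'push 1': [1]
After 'dup': [1, 1]
After 'push 16': [1, 1, 16]
After 'push -3': [1, 1, 16, -3]
After 'pick 1': [1, 1, 16, -3, 16]
After 'swap': [1, 1, 16, 16, -3]
After 'eq': [1, 1, 16, 0]
After 'pick 0': [1, 1, 16, 0, 0]
After 'swap': [1, 1, 16, 0, 0]
After 'pick 2': [1, 1, 16, 0, 0, 16]
After 'push 11': [1, 1, 16, 0, 0, 16, 11]
After 'mod': [1, 1, 16, 0, 0, 5]
After 'rot': [1, 1, 16, 0, 5, 0]
After 'mul': [1, 1, 16, 0, 0]
After 'add': [1, 1, 16, 0]
After 'pick 2': [1, 1, 16, 0, 1]
After 'mul': [1, 1, 16, 0]
After 'pick 3': [1, 1, 16, 0, 1]

Answer: 1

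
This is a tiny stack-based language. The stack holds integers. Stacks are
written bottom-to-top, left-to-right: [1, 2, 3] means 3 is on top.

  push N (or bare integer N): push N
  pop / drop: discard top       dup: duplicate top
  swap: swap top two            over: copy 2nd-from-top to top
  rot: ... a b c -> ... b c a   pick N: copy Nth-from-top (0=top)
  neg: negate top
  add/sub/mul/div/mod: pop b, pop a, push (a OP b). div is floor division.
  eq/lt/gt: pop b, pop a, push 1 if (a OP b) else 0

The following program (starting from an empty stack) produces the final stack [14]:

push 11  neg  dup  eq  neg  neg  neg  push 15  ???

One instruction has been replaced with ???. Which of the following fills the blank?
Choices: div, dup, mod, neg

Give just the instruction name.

Answer: mod

Derivation:
Stack before ???: [-1, 15]
Stack after ???:  [14]
Checking each choice:
  div: produces [-1]
  dup: produces [-1, 15, 15]
  mod: MATCH
  neg: produces [-1, -15]


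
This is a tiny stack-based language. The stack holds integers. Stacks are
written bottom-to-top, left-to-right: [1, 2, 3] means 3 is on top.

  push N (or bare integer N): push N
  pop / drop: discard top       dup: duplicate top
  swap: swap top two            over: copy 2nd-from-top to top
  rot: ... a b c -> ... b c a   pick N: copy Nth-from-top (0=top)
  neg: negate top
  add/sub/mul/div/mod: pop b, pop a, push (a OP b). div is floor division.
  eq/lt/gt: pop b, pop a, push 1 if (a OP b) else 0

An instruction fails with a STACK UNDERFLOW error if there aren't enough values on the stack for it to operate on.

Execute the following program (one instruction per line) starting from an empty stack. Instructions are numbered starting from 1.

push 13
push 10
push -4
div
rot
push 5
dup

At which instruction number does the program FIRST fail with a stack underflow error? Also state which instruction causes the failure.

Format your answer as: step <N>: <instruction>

Step 1 ('push 13'): stack = [13], depth = 1
Step 2 ('push 10'): stack = [13, 10], depth = 2
Step 3 ('push -4'): stack = [13, 10, -4], depth = 3
Step 4 ('div'): stack = [13, -3], depth = 2
Step 5 ('rot'): needs 3 value(s) but depth is 2 — STACK UNDERFLOW

Answer: step 5: rot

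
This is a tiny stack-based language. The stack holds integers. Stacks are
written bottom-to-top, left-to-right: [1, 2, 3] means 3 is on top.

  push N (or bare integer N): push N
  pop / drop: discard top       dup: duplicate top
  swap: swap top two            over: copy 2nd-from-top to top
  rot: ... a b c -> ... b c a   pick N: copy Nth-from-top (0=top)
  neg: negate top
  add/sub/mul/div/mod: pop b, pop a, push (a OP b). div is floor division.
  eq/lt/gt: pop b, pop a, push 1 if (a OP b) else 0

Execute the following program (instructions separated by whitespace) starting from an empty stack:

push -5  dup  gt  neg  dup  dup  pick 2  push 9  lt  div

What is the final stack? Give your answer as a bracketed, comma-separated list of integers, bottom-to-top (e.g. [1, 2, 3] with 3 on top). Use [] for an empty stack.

Answer: [0, 0, 0]

Derivation:
After 'push -5': [-5]
After 'dup': [-5, -5]
After 'gt': [0]
After 'neg': [0]
After 'dup': [0, 0]
After 'dup': [0, 0, 0]
After 'pick 2': [0, 0, 0, 0]
After 'push 9': [0, 0, 0, 0, 9]
After 'lt': [0, 0, 0, 1]
After 'div': [0, 0, 0]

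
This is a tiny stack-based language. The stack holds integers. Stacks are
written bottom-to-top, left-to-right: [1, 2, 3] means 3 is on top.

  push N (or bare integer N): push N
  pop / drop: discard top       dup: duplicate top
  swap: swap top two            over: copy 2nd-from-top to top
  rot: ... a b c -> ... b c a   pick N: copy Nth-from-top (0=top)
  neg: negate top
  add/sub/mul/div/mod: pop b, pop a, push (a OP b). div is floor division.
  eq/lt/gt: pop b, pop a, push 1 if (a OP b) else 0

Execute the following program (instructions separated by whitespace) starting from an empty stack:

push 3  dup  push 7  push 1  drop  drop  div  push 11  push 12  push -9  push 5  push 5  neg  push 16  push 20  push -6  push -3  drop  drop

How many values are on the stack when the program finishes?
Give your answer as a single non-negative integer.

After 'push 3': stack = [3] (depth 1)
After 'dup': stack = [3, 3] (depth 2)
After 'push 7': stack = [3, 3, 7] (depth 3)
After 'push 1': stack = [3, 3, 7, 1] (depth 4)
After 'drop': stack = [3, 3, 7] (depth 3)
After 'drop': stack = [3, 3] (depth 2)
After 'div': stack = [1] (depth 1)
After 'push 11': stack = [1, 11] (depth 2)
After 'push 12': stack = [1, 11, 12] (depth 3)
After 'push -9': stack = [1, 11, 12, -9] (depth 4)
After 'push 5': stack = [1, 11, 12, -9, 5] (depth 5)
After 'push 5': stack = [1, 11, 12, -9, 5, 5] (depth 6)
After 'neg': stack = [1, 11, 12, -9, 5, -5] (depth 6)
After 'push 16': stack = [1, 11, 12, -9, 5, -5, 16] (depth 7)
After 'push 20': stack = [1, 11, 12, -9, 5, -5, 16, 20] (depth 8)
After 'push -6': stack = [1, 11, 12, -9, 5, -5, 16, 20, -6] (depth 9)
After 'push -3': stack = [1, 11, 12, -9, 5, -5, 16, 20, -6, -3] (depth 10)
After 'drop': stack = [1, 11, 12, -9, 5, -5, 16, 20, -6] (depth 9)
After 'drop': stack = [1, 11, 12, -9, 5, -5, 16, 20] (depth 8)

Answer: 8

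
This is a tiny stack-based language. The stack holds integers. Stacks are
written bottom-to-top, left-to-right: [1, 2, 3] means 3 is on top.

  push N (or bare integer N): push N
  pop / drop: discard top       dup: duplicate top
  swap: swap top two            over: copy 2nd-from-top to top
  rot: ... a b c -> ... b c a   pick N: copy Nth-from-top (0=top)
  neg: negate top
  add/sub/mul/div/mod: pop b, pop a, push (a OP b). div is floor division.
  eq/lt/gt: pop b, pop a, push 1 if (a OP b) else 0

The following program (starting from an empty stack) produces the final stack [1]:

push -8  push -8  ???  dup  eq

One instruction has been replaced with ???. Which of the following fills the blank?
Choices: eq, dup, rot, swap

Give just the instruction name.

Stack before ???: [-8, -8]
Stack after ???:  [1]
Checking each choice:
  eq: MATCH
  dup: produces [-8, -8, 1]
  rot: stack underflow (need 3, have 2)
  swap: produces [-8, 1]


Answer: eq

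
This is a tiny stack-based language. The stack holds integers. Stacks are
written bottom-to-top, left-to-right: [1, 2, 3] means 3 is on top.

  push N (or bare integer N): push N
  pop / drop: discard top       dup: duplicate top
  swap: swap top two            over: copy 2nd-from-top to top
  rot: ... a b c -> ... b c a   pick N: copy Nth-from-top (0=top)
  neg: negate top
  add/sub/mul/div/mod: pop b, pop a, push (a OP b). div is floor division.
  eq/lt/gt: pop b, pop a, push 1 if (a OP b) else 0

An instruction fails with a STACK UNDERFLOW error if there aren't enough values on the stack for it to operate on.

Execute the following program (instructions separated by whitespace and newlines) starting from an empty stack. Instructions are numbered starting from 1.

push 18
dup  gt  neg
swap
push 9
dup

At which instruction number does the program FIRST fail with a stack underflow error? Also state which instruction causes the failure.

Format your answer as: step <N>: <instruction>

Answer: step 5: swap

Derivation:
Step 1 ('push 18'): stack = [18], depth = 1
Step 2 ('dup'): stack = [18, 18], depth = 2
Step 3 ('gt'): stack = [0], depth = 1
Step 4 ('neg'): stack = [0], depth = 1
Step 5 ('swap'): needs 2 value(s) but depth is 1 — STACK UNDERFLOW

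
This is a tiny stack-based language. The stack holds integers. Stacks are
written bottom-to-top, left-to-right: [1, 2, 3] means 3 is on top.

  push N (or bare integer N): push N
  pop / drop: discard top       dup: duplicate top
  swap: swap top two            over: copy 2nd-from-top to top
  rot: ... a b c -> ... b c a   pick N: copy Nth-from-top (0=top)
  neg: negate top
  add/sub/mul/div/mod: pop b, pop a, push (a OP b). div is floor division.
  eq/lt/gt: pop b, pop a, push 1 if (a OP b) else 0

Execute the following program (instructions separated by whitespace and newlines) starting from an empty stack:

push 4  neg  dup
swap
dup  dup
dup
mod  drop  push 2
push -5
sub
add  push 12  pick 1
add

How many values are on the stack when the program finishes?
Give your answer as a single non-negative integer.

Answer: 4

Derivation:
After 'push 4': stack = [4] (depth 1)
After 'neg': stack = [-4] (depth 1)
After 'dup': stack = [-4, -4] (depth 2)
After 'swap': stack = [-4, -4] (depth 2)
After 'dup': stack = [-4, -4, -4] (depth 3)
After 'dup': stack = [-4, -4, -4, -4] (depth 4)
After 'dup': stack = [-4, -4, -4, -4, -4] (depth 5)
After 'mod': stack = [-4, -4, -4, 0] (depth 4)
After 'drop': stack = [-4, -4, -4] (depth 3)
After 'push 2': stack = [-4, -4, -4, 2] (depth 4)
After 'push -5': stack = [-4, -4, -4, 2, -5] (depth 5)
After 'sub': stack = [-4, -4, -4, 7] (depth 4)
After 'add': stack = [-4, -4, 3] (depth 3)
After 'push 12': stack = [-4, -4, 3, 12] (depth 4)
After 'pick 1': stack = [-4, -4, 3, 12, 3] (depth 5)
After 'add': stack = [-4, -4, 3, 15] (depth 4)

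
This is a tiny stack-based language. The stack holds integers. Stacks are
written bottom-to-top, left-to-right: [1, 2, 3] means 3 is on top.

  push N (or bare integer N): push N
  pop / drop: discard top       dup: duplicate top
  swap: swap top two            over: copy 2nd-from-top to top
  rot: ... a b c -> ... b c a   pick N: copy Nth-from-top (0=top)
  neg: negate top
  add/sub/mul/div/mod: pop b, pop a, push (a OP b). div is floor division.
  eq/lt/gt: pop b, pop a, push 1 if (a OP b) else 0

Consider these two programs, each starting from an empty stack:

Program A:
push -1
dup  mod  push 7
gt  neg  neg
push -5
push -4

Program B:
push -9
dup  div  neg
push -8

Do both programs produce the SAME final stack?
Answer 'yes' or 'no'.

Program A trace:
  After 'push -1': [-1]
  After 'dup': [-1, -1]
  After 'mod': [0]
  After 'push 7': [0, 7]
  After 'gt': [0]
  After 'neg': [0]
  After 'neg': [0]
  After 'push -5': [0, -5]
  After 'push -4': [0, -5, -4]
Program A final stack: [0, -5, -4]

Program B trace:
  After 'push -9': [-9]
  After 'dup': [-9, -9]
  After 'div': [1]
  After 'neg': [-1]
  After 'push -8': [-1, -8]
Program B final stack: [-1, -8]
Same: no

Answer: no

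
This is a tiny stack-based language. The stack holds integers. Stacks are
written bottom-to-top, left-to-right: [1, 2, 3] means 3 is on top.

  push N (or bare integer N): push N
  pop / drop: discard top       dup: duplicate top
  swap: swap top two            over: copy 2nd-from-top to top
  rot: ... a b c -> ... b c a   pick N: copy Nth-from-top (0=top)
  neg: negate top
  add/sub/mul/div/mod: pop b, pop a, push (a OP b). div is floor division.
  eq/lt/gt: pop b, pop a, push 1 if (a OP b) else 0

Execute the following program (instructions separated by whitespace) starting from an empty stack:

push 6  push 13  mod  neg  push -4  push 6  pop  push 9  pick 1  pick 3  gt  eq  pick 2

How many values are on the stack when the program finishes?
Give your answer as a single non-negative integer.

After 'push 6': stack = [6] (depth 1)
After 'push 13': stack = [6, 13] (depth 2)
After 'mod': stack = [6] (depth 1)
After 'neg': stack = [-6] (depth 1)
After 'push -4': stack = [-6, -4] (depth 2)
After 'push 6': stack = [-6, -4, 6] (depth 3)
After 'pop': stack = [-6, -4] (depth 2)
After 'push 9': stack = [-6, -4, 9] (depth 3)
After 'pick 1': stack = [-6, -4, 9, -4] (depth 4)
After 'pick 3': stack = [-6, -4, 9, -4, -6] (depth 5)
After 'gt': stack = [-6, -4, 9, 1] (depth 4)
After 'eq': stack = [-6, -4, 0] (depth 3)
After 'pick 2': stack = [-6, -4, 0, -6] (depth 4)

Answer: 4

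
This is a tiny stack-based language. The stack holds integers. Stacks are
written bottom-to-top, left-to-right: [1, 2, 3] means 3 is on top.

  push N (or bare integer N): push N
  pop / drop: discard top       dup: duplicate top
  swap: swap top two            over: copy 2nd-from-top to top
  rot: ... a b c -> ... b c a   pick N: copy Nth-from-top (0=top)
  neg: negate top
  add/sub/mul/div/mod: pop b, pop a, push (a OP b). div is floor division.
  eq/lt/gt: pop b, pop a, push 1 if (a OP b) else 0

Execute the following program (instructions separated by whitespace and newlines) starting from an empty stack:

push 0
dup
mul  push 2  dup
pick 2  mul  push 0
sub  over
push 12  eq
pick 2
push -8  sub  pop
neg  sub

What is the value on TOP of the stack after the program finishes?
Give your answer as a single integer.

After 'push 0': [0]
After 'dup': [0, 0]
After 'mul': [0]
After 'push 2': [0, 2]
After 'dup': [0, 2, 2]
After 'pick 2': [0, 2, 2, 0]
After 'mul': [0, 2, 0]
After 'push 0': [0, 2, 0, 0]
After 'sub': [0, 2, 0]
After 'over': [0, 2, 0, 2]
After 'push 12': [0, 2, 0, 2, 12]
After 'eq': [0, 2, 0, 0]
After 'pick 2': [0, 2, 0, 0, 2]
After 'push -8': [0, 2, 0, 0, 2, -8]
After 'sub': [0, 2, 0, 0, 10]
After 'pop': [0, 2, 0, 0]
After 'neg': [0, 2, 0, 0]
After 'sub': [0, 2, 0]

Answer: 0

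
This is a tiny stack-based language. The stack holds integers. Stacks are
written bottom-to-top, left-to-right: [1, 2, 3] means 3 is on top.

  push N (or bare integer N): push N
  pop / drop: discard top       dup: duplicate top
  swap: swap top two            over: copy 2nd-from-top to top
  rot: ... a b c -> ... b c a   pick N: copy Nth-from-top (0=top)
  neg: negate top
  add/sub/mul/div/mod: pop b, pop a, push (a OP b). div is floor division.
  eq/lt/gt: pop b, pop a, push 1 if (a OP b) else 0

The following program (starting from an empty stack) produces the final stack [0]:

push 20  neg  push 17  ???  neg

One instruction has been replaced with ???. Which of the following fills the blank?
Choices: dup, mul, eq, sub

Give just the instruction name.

Answer: eq

Derivation:
Stack before ???: [-20, 17]
Stack after ???:  [0]
Checking each choice:
  dup: produces [-20, 17, -17]
  mul: produces [340]
  eq: MATCH
  sub: produces [37]


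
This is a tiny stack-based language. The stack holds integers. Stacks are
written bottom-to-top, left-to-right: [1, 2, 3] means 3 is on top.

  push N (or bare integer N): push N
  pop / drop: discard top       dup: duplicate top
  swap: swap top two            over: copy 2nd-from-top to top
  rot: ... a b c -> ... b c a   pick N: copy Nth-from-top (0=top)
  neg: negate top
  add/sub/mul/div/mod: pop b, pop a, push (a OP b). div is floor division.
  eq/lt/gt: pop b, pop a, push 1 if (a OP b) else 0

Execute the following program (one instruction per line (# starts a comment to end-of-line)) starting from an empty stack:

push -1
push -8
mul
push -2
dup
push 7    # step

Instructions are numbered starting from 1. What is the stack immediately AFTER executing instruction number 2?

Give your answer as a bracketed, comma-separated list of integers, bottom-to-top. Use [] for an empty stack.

Step 1 ('push -1'): [-1]
Step 2 ('push -8'): [-1, -8]

Answer: [-1, -8]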